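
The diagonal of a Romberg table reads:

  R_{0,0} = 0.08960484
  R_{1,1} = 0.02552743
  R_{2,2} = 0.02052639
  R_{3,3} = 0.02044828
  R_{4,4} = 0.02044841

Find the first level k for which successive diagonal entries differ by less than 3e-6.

k = 4

|R_{1,1} − R_{0,0}| = 0.06407741 ≥ 3e-6
|R_{2,2} − R_{1,1}| = 0.00500104 ≥ 3e-6
|R_{3,3} − R_{2,2}| = 0.00007811 ≥ 3e-6
|R_{4,4} − R_{3,3}| = 0.00000013 < 3e-6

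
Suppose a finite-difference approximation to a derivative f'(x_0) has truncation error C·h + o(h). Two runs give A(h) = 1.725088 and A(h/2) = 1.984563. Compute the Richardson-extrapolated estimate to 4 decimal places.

2.2440

The leading error scales as h; refining by a factor of 2 reduces it by 2^1 = 2.
Extrapolated value = (2·A(h/2) − A(h)) / (2 − 1)
= (2·1.984563 − 1.725088) / 1
= 2.244038 / 1 = 2.244038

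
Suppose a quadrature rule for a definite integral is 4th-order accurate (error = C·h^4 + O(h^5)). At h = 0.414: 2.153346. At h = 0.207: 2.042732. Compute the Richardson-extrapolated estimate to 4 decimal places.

The leading error scales as h^4; refining by a factor of 2 reduces it by 2^4 = 16.
Extrapolated value = (16·A(h/2) − A(h)) / (16 − 1)
= (16·2.042732 − 2.153346) / 15
= 30.530366 / 15 = 2.035358

2.0354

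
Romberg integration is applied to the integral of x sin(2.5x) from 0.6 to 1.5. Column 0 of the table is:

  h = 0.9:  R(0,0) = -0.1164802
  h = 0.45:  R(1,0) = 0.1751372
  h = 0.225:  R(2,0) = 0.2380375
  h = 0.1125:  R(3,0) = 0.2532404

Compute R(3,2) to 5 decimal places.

0.25826

Richardson extrapolation on the trapezoidal column (denominator 4−1=3):
R(2,1) = 0.2380375 + (0.2380375 − 0.1751372)/3 = 0.2590043
R(3,1) = (4·0.2532404 − 0.2380375) / 3 = 0.2583080
R(3,2) = 0.2583080 + (0.2583080 − 0.2590043)/15 = 0.2582616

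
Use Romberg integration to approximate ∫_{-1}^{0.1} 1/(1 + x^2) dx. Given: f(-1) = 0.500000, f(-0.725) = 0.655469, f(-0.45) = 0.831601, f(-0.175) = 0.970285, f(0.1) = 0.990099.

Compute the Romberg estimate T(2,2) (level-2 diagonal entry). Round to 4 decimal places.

T(0,0) (trapezoid, 1 panel, h=1.1000): 0.819554
T(1,0) (trapezoid, 2 panels, h=0.5500): 0.867158
T(2,0) (trapezoid, 4 panels, h=0.2750): 0.880661
T(1,1) = 0.867158 + (0.867158 − 0.819554)/3 = 0.883026
T(2,1) = 0.880661 + (0.880661 − 0.867158)/3 = 0.885162
T(2,2) = 0.885162 + (0.885162 − 0.883026)/15 = 0.885304

0.8853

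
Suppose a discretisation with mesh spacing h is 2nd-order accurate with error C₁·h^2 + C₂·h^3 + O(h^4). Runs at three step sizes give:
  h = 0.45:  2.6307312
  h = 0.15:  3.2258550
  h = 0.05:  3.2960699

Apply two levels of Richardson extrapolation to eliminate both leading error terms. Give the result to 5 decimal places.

First eliminate the h^2 term (factor 3^2 = 9):
  B₁ = (9·3.2258550 − 2.6307312)/8 = 3.3002455
  B₂ = (9·3.2960699 − 3.2258550)/8 = 3.3048468
Then eliminate the h^3 term (factor 3^3 = 27):
  (27·3.3048468 − 3.3002455)/26 = 3.3050238

3.30502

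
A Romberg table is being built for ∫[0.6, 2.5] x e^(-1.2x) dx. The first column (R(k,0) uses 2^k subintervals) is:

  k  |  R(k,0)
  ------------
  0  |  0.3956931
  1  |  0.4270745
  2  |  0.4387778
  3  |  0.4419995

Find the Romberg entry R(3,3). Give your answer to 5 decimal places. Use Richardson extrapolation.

Richardson extrapolation on the trapezoidal column (denominator 4−1=3):
R(1,1) = (4·0.4270745 − 0.3956931) / 3 = 0.4375350
R(2,1) = 0.4387778 + (0.4387778 − 0.4270745)/3 = 0.4426789
R(3,1) = 0.4419995 + (0.4419995 − 0.4387778)/3 = 0.4430734
R(2,2) = (16·0.4426789 − 0.4375350) / 15 = 0.4430218
R(3,2) = (16·0.4430734 − 0.4426789) / 15 = 0.4430997
R(3,3) = (64·0.4430997 − 0.4430218) / 63 = 0.4431009

0.44310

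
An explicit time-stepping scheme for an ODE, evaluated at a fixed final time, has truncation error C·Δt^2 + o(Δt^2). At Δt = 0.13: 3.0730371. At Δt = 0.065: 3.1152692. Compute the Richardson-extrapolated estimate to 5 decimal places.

Extrapolated value = (4·A(Δt/2) − A(Δt)) / (4 − 1)
= (4·3.1152692 − 3.0730371) / 3
= 9.3880397 / 3 = 3.1293466

3.12935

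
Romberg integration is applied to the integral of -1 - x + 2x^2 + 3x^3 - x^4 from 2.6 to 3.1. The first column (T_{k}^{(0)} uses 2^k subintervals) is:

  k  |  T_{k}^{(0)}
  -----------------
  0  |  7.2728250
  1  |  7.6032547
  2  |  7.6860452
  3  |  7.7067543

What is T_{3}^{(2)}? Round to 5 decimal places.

7.71366

T_{2}^{(1)} = 7.6860452 + (7.6860452 − 7.6032547)/3 = 7.7136420
T_{3}^{(1)} = 7.7067543 + (7.7067543 − 7.6860452)/3 = 7.7136573
T_{3}^{(2)} = 7.7136573 + (7.7136573 − 7.7136420)/15 = 7.7136583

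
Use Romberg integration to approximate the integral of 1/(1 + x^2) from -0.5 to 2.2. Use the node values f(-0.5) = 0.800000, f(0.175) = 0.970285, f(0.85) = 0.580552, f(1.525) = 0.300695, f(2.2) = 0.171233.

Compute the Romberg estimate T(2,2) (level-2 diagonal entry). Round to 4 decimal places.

T(0,0) (trapezoid, 1 panel, h=2.7000): 1.311165
T(1,0) (trapezoid, 2 panels, h=1.3500): 1.439327
T(2,0) (trapezoid, 4 panels, h=0.6750): 1.577575
T(1,1) = 1.439327 + (1.439327 − 1.311165)/3 = 1.482048
T(2,1) = 1.577575 + (1.577575 − 1.439327)/3 = 1.623658
T(2,2) = 1.623658 + (1.623658 − 1.482048)/15 = 1.633099

1.6331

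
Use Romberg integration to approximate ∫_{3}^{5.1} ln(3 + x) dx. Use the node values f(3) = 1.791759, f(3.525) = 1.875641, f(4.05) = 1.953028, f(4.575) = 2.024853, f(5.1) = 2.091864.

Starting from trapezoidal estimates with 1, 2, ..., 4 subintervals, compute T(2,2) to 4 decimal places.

4.0935

T(0,0) (trapezoid, 1 panel, h=2.1000): 4.077804
T(1,0) (trapezoid, 2 panels, h=1.0500): 4.089581
T(2,0) (trapezoid, 4 panels, h=0.5250): 4.092550
T(1,1) = 4.089581 + (4.089581 − 4.077804)/3 = 4.093507
T(2,1) = 4.092550 + (4.092550 − 4.089581)/3 = 4.093540
T(2,2) = 4.093540 + (4.093540 − 4.093507)/15 = 4.093542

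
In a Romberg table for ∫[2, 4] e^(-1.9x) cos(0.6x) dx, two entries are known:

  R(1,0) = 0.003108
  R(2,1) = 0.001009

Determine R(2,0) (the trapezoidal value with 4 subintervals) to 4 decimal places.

From R(2,1) = (4·R(2,0) − R(1,0))/3, solve for R(2,0):
4·R(2,0) = 3·0.001009 + 0.003108 = 0.006135
R(2,0) = 0.001534

0.0015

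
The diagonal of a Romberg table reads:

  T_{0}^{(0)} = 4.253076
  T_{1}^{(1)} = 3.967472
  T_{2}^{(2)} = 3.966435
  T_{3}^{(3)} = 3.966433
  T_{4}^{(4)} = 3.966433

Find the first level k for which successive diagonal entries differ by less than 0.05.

k = 2

|T_{1}^{(1)} − T_{0}^{(0)}| = 0.285604 ≥ 0.05
|T_{2}^{(2)} − T_{1}^{(1)}| = 0.001037 < 0.05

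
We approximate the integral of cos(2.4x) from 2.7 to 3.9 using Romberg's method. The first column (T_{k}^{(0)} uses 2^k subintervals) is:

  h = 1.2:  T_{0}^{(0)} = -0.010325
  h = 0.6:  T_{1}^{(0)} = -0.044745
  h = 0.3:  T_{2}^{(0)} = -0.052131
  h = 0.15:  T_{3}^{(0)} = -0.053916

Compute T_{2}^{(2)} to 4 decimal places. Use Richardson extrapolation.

Richardson extrapolation on the trapezoidal column (denominator 4−1=3):
T_{1}^{(1)} = (4·(-0.044745) − (-0.010325)) / 3 = -0.056218
T_{2}^{(1)} = -0.052131 + (-0.052131 − (-0.044745))/3 = -0.054593
T_{2}^{(2)} = (16·(-0.054593) − (-0.056218)) / 15 = -0.054485

-0.0545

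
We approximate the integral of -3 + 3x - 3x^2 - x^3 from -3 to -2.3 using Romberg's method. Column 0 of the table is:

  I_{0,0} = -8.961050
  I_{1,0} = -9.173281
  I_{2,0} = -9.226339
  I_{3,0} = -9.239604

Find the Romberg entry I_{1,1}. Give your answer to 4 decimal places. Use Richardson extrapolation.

-9.2440

Richardson extrapolation on the trapezoidal column (denominator 4−1=3):
I_{1,1} = (4·(-9.173281) − (-8.961050)) / 3 = -9.244025
(Column j=1 coincides with Simpson's rule on the same nodes.)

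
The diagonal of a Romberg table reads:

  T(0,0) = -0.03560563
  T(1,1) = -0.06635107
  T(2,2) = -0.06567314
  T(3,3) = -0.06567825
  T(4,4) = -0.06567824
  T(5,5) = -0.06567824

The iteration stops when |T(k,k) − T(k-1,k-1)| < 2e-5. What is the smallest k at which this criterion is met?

|T(1,1) − T(0,0)| = 0.03074544 ≥ 2e-5
|T(2,2) − T(1,1)| = 0.00067793 ≥ 2e-5
|T(3,3) − T(2,2)| = 0.00000511 < 2e-5

k = 3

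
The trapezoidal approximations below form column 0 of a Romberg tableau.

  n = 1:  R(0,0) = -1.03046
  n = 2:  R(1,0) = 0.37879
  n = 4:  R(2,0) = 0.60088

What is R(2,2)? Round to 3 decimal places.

Richardson extrapolation on the trapezoidal column (denominator 4−1=3):
R(1,1) = 0.37879 + (0.37879 − (-1.03046))/3 = 0.84854
R(2,1) = (4·0.60088 − 0.37879) / 3 = 0.67491
R(2,2) = 0.67491 + (0.67491 − 0.84854)/15 = 0.66333

0.663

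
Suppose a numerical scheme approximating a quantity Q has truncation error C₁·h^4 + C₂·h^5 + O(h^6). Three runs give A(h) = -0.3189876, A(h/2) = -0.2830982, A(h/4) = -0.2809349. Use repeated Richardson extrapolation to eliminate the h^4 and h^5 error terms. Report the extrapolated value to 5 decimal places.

-0.28079

First eliminate the h^4 term (factor 2^4 = 16):
  B₁ = (16·(-0.2830982) − (-0.3189876))/15 = -0.2807056
  B₂ = (16·(-0.2809349) − (-0.2830982))/15 = -0.2807907
Then eliminate the h^5 term (factor 2^5 = 32):
  (32·(-0.2807907) − (-0.2807056))/31 = -0.2807934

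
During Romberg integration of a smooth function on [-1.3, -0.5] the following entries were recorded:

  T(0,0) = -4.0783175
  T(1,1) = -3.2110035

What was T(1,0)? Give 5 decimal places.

-3.42783

From T(1,1) = (4·T(1,0) − T(0,0))/3, solve for T(1,0):
4·T(1,0) = 3·(-3.2110035) + (-4.0783175) = -13.7113280
T(1,0) = -3.4278320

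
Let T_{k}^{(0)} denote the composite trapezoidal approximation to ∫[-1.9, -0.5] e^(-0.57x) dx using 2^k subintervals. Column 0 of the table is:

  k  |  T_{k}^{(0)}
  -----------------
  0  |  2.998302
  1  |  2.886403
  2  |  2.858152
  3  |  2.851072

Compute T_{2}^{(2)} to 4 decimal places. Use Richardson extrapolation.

2.8487

T_{1}^{(1)} = (4·2.886403 − 2.998302) / 3 = 2.849103
T_{2}^{(1)} = (4·2.858152 − 2.886403) / 3 = 2.848735
T_{2}^{(2)} = (16·2.848735 − 2.849103) / 15 = 2.848710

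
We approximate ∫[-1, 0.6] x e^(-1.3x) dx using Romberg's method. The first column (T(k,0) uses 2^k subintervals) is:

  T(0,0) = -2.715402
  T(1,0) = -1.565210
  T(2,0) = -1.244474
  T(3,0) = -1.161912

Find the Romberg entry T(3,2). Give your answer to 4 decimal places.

-1.1342

Richardson extrapolation on the trapezoidal column (denominator 4−1=3):
T(2,1) = (4·(-1.244474) − (-1.565210)) / 3 = -1.137562
T(3,1) = -1.161912 + (-1.161912 − (-1.244474))/3 = -1.134391
T(3,2) = -1.134391 + (-1.134391 − (-1.137562))/15 = -1.134180
(Column j=1 coincides with Simpson's rule on the same nodes.)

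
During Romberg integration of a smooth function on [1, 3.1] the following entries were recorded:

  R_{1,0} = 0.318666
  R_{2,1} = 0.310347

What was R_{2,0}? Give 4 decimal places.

0.3124

From R_{2,1} = (4·R_{2,0} − R_{1,0})/3, solve for R_{2,0}:
4·R_{2,0} = 3·0.310347 + 0.318666 = 1.249707
R_{2,0} = 0.312427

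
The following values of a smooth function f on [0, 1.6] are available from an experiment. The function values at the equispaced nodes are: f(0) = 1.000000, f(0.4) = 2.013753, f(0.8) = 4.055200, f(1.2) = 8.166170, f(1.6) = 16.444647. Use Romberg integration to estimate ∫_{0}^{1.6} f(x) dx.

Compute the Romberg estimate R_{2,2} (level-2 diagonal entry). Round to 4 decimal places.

R_{0,0} (trapezoid, 1 panel, h=1.6000): 13.955718
R_{1,0} (trapezoid, 2 panels, h=0.8000): 10.222019
R_{2,0} (trapezoid, 4 panels, h=0.4000): 9.182979
R_{1,1} = 10.222019 + (10.222019 − 13.955718)/3 = 8.977453
R_{2,1} = 9.182979 + (9.182979 − 10.222019)/3 = 8.836632
R_{2,2} = 8.836632 + (8.836632 − 8.977453)/15 = 8.827244

8.8272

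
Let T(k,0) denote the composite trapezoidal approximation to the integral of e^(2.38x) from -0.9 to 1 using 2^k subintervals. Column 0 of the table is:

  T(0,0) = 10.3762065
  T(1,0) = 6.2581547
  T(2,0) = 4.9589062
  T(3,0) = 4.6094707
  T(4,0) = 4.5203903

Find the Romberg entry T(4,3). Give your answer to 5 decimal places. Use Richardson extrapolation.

4.49054

Richardson extrapolation on the trapezoidal column (denominator 4−1=3):
T(2,1) = (4·4.9589062 − 6.2581547) / 3 = 4.5258234
T(3,1) = (4·4.6094707 − 4.9589062) / 3 = 4.4929922
T(4,1) = (4·4.5203903 − 4.6094707) / 3 = 4.4906968
T(3,2) = (16·4.4929922 − 4.5258234) / 15 = 4.4908035
T(4,2) = (16·4.4906968 − 4.4929922) / 15 = 4.4905438
T(4,3) = (64·4.4905438 − 4.4908035) / 63 = 4.4905397
(Column j=1 coincides with Simpson's rule on the same nodes.)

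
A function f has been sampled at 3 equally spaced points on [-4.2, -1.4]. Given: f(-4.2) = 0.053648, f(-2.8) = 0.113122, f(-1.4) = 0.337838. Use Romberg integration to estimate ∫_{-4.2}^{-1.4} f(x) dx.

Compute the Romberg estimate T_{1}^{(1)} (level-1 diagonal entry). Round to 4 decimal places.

0.3939

T_{0}^{(0)} (trapezoid, 1 panel, h=2.8000): 0.548080
T_{1}^{(0)} (trapezoid, 2 panels, h=1.4000): 0.432411
T_{1}^{(1)} = 0.432411 + (0.432411 − 0.548080)/3 = 0.393855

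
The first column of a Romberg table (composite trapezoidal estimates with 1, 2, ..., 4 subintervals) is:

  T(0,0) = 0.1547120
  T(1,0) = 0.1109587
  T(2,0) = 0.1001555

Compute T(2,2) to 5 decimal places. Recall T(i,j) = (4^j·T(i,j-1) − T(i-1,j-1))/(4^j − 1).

Richardson extrapolation on the trapezoidal column (denominator 4−1=3):
T(1,1) = (4·0.1109587 − 0.1547120) / 3 = 0.0963743
T(2,1) = (4·0.1001555 − 0.1109587) / 3 = 0.0965544
T(2,2) = (16·0.0965544 − 0.0963743) / 15 = 0.0965664

0.09657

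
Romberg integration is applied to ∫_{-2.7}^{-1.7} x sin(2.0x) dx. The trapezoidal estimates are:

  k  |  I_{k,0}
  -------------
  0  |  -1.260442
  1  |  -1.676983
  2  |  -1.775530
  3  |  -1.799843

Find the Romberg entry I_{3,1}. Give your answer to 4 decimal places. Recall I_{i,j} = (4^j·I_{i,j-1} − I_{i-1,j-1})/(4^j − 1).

-1.8079

I_{3,1} = (4·(-1.799843) − (-1.775530)) / 3 = -1.807947
(Column j=1 coincides with Simpson's rule on the same nodes.)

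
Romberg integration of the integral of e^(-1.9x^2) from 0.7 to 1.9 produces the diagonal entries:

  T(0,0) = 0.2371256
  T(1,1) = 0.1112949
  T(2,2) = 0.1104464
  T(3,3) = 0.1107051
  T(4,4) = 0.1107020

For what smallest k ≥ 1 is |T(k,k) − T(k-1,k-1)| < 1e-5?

k = 4

|T(1,1) − T(0,0)| = 0.1258307 ≥ 1e-5
|T(2,2) − T(1,1)| = 0.0008485 ≥ 1e-5
|T(3,3) − T(2,2)| = 0.0002587 ≥ 1e-5
|T(4,4) − T(3,3)| = 0.0000031 < 1e-5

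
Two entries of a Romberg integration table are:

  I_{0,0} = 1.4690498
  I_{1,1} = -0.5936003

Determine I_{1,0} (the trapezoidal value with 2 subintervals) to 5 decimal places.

-0.07794

From I_{1,1} = (4·I_{1,0} − I_{0,0})/3, solve for I_{1,0}:
4·I_{1,0} = 3·(-0.5936003) + 1.4690498 = -0.3117511
I_{1,0} = -0.0779378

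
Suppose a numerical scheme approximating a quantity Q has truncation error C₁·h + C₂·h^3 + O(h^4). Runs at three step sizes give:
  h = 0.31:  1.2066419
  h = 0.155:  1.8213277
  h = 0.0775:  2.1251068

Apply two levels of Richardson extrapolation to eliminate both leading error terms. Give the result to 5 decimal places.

2.42787

First eliminate the h term (factor 2^1 = 2):
  B₁ = (2·1.8213277 − 1.2066419)/1 = 2.4360135
  B₂ = (2·2.1251068 − 1.8213277)/1 = 2.4288859
Then eliminate the h^3 term (factor 2^3 = 8):
  (8·2.4288859 − 2.4360135)/7 = 2.4278677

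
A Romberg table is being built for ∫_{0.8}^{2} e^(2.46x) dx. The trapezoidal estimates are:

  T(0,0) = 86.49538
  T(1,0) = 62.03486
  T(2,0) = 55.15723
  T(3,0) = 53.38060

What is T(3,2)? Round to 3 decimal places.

52.783

T(2,1) = 55.15723 + (55.15723 − 62.03486)/3 = 52.86469
T(3,1) = 53.38060 + (53.38060 − 55.15723)/3 = 52.78839
T(3,2) = 52.78839 + (52.78839 − 52.86469)/15 = 52.78330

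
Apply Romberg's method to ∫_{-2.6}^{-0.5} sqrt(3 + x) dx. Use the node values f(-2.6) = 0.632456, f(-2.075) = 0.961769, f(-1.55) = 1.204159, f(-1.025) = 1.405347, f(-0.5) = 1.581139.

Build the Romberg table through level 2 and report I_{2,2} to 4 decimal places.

2.4662

I_{0,0} (trapezoid, 1 panel, h=2.1000): 2.324275
I_{1,0} (trapezoid, 2 panels, h=1.0500): 2.426504
I_{2,0} (trapezoid, 4 panels, h=0.5250): 2.455988
I_{1,1} = 2.426504 + (2.426504 − 2.324275)/3 = 2.460580
I_{2,1} = 2.455988 + (2.455988 − 2.426504)/3 = 2.465816
I_{2,2} = 2.465816 + (2.465816 − 2.460580)/15 = 2.466165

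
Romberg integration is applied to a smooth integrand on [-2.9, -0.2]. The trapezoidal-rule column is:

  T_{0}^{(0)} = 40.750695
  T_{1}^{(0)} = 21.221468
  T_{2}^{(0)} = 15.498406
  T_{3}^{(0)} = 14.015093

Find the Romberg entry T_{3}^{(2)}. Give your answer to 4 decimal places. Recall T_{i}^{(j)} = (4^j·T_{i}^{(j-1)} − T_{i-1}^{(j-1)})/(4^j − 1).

13.5160

Richardson extrapolation on the trapezoidal column (denominator 4−1=3):
T_{2}^{(1)} = 15.498406 + (15.498406 − 21.221468)/3 = 13.590719
T_{3}^{(1)} = 14.015093 + (14.015093 − 15.498406)/3 = 13.520655
T_{3}^{(2)} = (16·13.520655 − 13.590719) / 15 = 13.515984
(Column j=1 coincides with Simpson's rule on the same nodes.)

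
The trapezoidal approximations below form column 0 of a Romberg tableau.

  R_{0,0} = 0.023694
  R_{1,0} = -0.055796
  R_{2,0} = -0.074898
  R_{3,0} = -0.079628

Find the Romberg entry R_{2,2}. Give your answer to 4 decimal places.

-0.0812

Richardson extrapolation on the trapezoidal column (denominator 4−1=3):
R_{1,1} = (4·(-0.055796) − 0.023694) / 3 = -0.082293
R_{2,1} = (4·(-0.074898) − (-0.055796)) / 3 = -0.081265
R_{2,2} = (16·(-0.081265) − (-0.082293)) / 15 = -0.081196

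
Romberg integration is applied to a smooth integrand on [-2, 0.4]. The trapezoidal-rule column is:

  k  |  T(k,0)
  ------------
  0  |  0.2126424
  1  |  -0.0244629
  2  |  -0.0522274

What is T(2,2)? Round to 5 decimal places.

Richardson extrapolation on the trapezoidal column (denominator 4−1=3):
T(1,1) = (4·(-0.0244629) − 0.2126424) / 3 = -0.1034980
T(2,1) = -0.0522274 + (-0.0522274 − (-0.0244629))/3 = -0.0614822
T(2,2) = (16·(-0.0614822) − (-0.1034980)) / 15 = -0.0586811

-0.05868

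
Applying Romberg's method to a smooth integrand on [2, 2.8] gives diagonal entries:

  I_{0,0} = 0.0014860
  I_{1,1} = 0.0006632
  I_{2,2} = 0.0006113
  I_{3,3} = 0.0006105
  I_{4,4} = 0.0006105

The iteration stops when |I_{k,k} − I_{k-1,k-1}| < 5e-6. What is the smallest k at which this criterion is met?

k = 3

|I_{1,1} − I_{0,0}| = 0.0008228 ≥ 5e-6
|I_{2,2} − I_{1,1}| = 0.0000519 ≥ 5e-6
|I_{3,3} − I_{2,2}| = 0.0000008 < 5e-6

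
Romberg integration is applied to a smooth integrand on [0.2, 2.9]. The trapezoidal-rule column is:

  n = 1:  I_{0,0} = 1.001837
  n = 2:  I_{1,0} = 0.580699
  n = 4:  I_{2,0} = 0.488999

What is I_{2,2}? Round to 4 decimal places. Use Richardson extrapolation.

Richardson extrapolation on the trapezoidal column (denominator 4−1=3):
I_{1,1} = (4·0.580699 − 1.001837) / 3 = 0.440320
I_{2,1} = 0.488999 + (0.488999 − 0.580699)/3 = 0.458432
I_{2,2} = 0.458432 + (0.458432 − 0.440320)/15 = 0.459639

0.4596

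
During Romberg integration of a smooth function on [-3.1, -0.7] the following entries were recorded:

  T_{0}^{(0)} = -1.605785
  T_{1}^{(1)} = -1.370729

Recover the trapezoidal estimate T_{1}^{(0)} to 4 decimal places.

From T_{1}^{(1)} = (4·T_{1}^{(0)} − T_{0}^{(0)})/3, solve for T_{1}^{(0)}:
4·T_{1}^{(0)} = 3·(-1.370729) + (-1.605785) = -5.717972
T_{1}^{(0)} = -1.429493

-1.4295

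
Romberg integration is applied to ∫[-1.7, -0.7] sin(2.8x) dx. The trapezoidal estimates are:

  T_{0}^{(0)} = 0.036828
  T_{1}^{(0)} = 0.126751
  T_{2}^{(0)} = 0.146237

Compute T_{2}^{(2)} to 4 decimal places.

T_{1}^{(1)} = 0.126751 + (0.126751 − 0.036828)/3 = 0.156725
T_{2}^{(1)} = 0.146237 + (0.146237 − 0.126751)/3 = 0.152732
T_{2}^{(2)} = 0.152732 + (0.152732 − 0.156725)/15 = 0.152466

0.1525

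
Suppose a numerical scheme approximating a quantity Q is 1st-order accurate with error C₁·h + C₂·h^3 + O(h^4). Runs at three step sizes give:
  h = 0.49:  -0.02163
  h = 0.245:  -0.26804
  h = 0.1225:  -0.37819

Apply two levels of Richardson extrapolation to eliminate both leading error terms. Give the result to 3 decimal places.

First eliminate the h term (factor 2^1 = 2):
  B₁ = (2·(-0.26804) − (-0.02163))/1 = -0.51445
  B₂ = (2·(-0.37819) − (-0.26804))/1 = -0.48834
Then eliminate the h^3 term (factor 2^3 = 8):
  (8·(-0.48834) − (-0.51445))/7 = -0.48461

-0.485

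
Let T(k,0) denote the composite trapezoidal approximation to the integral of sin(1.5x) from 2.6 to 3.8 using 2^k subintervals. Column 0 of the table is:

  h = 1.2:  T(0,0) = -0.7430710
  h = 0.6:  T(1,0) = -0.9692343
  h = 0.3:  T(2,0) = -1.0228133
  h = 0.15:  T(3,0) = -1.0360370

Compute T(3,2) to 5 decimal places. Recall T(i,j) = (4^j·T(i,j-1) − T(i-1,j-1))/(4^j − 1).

T(2,1) = -1.0228133 + (-1.0228133 − (-0.9692343))/3 = -1.0406730
T(3,1) = (4·(-1.0360370) − (-1.0228133)) / 3 = -1.0404449
T(3,2) = -1.0404449 + (-1.0404449 − (-1.0406730))/15 = -1.0404297

-1.04043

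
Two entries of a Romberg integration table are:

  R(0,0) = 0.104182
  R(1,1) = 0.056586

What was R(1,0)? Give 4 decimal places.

From R(1,1) = (4·R(1,0) − R(0,0))/3, solve for R(1,0):
4·R(1,0) = 3·0.056586 + 0.104182 = 0.273940
R(1,0) = 0.068485

0.0685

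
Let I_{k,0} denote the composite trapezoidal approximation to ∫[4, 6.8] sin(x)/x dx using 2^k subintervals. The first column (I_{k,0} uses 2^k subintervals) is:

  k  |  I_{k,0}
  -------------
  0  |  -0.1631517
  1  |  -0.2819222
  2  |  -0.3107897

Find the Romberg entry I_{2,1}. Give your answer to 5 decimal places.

I_{2,1} = (4·(-0.3107897) − (-0.2819222)) / 3 = -0.3204122
(Column j=1 coincides with Simpson's rule on the same nodes.)

-0.32041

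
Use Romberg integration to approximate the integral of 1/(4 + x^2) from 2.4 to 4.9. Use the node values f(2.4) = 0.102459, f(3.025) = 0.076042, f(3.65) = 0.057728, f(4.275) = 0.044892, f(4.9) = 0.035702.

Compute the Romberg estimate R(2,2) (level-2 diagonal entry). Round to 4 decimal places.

R(0,0) (trapezoid, 1 panel, h=2.5000): 0.172701
R(1,0) (trapezoid, 2 panels, h=1.2500): 0.158511
R(2,0) (trapezoid, 4 panels, h=0.6250): 0.154839
R(1,1) = 0.158511 + (0.158511 − 0.172701)/3 = 0.153781
R(2,1) = 0.154839 + (0.154839 − 0.158511)/3 = 0.153615
R(2,2) = 0.153615 + (0.153615 − 0.153781)/15 = 0.153604

0.1536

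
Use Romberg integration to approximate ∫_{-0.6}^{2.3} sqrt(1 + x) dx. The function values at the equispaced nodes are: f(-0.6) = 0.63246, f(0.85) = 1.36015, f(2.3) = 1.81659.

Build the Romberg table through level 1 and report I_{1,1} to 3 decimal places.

3.813

I_{0,0} (trapezoid, 1 panel, h=2.9000): 3.55112
I_{1,0} (trapezoid, 2 panels, h=1.4500): 3.74778
I_{1,1} = 3.74778 + (3.74778 − 3.55112)/3 = 3.81333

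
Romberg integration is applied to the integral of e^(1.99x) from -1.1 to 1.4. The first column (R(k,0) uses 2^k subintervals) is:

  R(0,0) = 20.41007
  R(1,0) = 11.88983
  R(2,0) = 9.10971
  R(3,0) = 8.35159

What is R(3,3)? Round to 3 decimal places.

R(1,1) = 11.88983 + (11.88983 − 20.41007)/3 = 9.04975
R(2,1) = 9.10971 + (9.10971 − 11.88983)/3 = 8.18300
R(3,1) = (4·8.35159 − 9.10971) / 3 = 8.09888
R(2,2) = (16·8.18300 − 9.04975) / 15 = 8.12522
R(3,2) = 8.09888 + (8.09888 − 8.18300)/15 = 8.09327
R(3,3) = 8.09327 + (8.09327 − 8.12522)/63 = 8.09276

8.093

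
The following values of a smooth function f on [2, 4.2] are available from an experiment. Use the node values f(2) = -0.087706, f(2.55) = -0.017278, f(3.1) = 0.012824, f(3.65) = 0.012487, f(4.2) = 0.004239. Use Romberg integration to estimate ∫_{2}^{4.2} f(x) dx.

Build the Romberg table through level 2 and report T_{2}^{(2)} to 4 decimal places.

-0.0143

T_{0}^{(0)} (trapezoid, 1 panel, h=2.2000): -0.091814
T_{1}^{(0)} (trapezoid, 2 panels, h=1.1000): -0.031800
T_{2}^{(0)} (trapezoid, 4 panels, h=0.5500): -0.018535
T_{1}^{(1)} = -0.031800 + (-0.031800 − (-0.091814))/3 = -0.011795
T_{2}^{(1)} = -0.018535 + (-0.018535 − (-0.031800))/3 = -0.014113
T_{2}^{(2)} = -0.014113 + (-0.014113 − (-0.011795))/15 = -0.014268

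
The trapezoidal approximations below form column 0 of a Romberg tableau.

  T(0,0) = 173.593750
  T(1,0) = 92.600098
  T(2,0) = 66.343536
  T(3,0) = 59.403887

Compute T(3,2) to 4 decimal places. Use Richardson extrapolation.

57.0573

Richardson extrapolation on the trapezoidal column (denominator 4−1=3):
T(2,1) = 66.343536 + (66.343536 − 92.600098)/3 = 57.591349
T(3,1) = (4·59.403887 − 66.343536) / 3 = 57.090671
T(3,2) = (16·57.090671 − 57.591349) / 15 = 57.057292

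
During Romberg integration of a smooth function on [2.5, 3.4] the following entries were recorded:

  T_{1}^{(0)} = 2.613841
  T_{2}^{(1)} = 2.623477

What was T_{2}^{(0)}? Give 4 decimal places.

From T_{2}^{(1)} = (4·T_{2}^{(0)} − T_{1}^{(0)})/3, solve for T_{2}^{(0)}:
4·T_{2}^{(0)} = 3·2.623477 + 2.613841 = 10.484272
T_{2}^{(0)} = 2.621068

2.6211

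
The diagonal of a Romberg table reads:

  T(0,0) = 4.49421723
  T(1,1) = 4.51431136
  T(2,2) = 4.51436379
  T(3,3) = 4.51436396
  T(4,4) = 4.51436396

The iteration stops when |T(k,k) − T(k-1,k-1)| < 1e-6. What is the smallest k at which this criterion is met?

|T(1,1) − T(0,0)| = 0.02009413 ≥ 1e-6
|T(2,2) − T(1,1)| = 0.00005243 ≥ 1e-6
|T(3,3) − T(2,2)| = 0.00000017 < 1e-6

k = 3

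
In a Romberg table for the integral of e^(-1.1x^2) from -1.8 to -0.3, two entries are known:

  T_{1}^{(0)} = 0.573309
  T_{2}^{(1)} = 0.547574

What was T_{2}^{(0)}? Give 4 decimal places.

0.5540

From T_{2}^{(1)} = (4·T_{2}^{(0)} − T_{1}^{(0)})/3, solve for T_{2}^{(0)}:
4·T_{2}^{(0)} = 3·0.547574 + 0.573309 = 2.216031
T_{2}^{(0)} = 0.554008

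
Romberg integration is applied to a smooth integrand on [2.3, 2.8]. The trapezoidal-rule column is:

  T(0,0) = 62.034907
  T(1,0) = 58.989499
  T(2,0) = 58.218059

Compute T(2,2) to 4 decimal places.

Richardson extrapolation on the trapezoidal column (denominator 4−1=3):
T(1,1) = (4·58.989499 − 62.034907) / 3 = 57.974363
T(2,1) = 58.218059 + (58.218059 − 58.989499)/3 = 57.960912
T(2,2) = 57.960912 + (57.960912 − 57.974363)/15 = 57.960015

57.9600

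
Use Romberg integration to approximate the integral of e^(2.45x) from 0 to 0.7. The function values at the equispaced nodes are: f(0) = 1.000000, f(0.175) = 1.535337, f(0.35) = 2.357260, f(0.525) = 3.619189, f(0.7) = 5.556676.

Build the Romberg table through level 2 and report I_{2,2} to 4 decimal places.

1.8599

I_{0,0} (trapezoid, 1 panel, h=0.7000): 2.294837
I_{1,0} (trapezoid, 2 panels, h=0.3500): 1.972459
I_{2,0} (trapezoid, 4 panels, h=0.1750): 1.888272
I_{1,1} = 1.972459 + (1.972459 − 2.294837)/3 = 1.865000
I_{2,1} = 1.888272 + (1.888272 − 1.972459)/3 = 1.860210
I_{2,2} = 1.860210 + (1.860210 − 1.865000)/15 = 1.859891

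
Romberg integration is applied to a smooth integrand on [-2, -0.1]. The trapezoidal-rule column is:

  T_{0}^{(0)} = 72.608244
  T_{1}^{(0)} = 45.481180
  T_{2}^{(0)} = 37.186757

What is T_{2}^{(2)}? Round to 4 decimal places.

T_{1}^{(1)} = (4·45.481180 − 72.608244) / 3 = 36.438825
T_{2}^{(1)} = 37.186757 + (37.186757 − 45.481180)/3 = 34.421949
T_{2}^{(2)} = 34.421949 + (34.421949 − 36.438825)/15 = 34.287491

34.2875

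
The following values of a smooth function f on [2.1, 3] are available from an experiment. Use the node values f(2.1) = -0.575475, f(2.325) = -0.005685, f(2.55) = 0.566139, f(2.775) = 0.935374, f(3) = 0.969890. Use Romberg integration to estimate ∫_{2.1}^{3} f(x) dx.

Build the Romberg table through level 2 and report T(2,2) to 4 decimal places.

0.3930

T(0,0) (trapezoid, 1 panel, h=0.9000): 0.177487
T(1,0) (trapezoid, 2 panels, h=0.4500): 0.343506
T(2,0) (trapezoid, 4 panels, h=0.2250): 0.380933
T(1,1) = 0.343506 + (0.343506 − 0.177487)/3 = 0.398846
T(2,1) = 0.380933 + (0.380933 − 0.343506)/3 = 0.393409
T(2,2) = 0.393409 + (0.393409 − 0.398846)/15 = 0.393047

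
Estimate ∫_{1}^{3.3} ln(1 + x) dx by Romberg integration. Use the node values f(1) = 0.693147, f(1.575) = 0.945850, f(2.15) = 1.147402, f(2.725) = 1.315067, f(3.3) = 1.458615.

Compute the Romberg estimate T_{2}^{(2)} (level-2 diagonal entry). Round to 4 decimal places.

T_{0}^{(0)} (trapezoid, 1 panel, h=2.3000): 2.474526
T_{1}^{(0)} (trapezoid, 2 panels, h=1.1500): 2.556775
T_{2}^{(0)} (trapezoid, 4 panels, h=0.5750): 2.578415
T_{1}^{(1)} = 2.556775 + (2.556775 − 2.474526)/3 = 2.584191
T_{2}^{(1)} = 2.578415 + (2.578415 − 2.556775)/3 = 2.585628
T_{2}^{(2)} = 2.585628 + (2.585628 − 2.584191)/15 = 2.585724

2.5857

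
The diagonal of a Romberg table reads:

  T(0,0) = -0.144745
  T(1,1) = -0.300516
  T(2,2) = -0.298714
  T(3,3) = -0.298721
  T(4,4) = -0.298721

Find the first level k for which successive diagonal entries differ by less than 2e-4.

|T(1,1) − T(0,0)| = 0.155771 ≥ 2e-4
|T(2,2) − T(1,1)| = 0.001802 ≥ 2e-4
|T(3,3) − T(2,2)| = 0.000007 < 2e-4

k = 3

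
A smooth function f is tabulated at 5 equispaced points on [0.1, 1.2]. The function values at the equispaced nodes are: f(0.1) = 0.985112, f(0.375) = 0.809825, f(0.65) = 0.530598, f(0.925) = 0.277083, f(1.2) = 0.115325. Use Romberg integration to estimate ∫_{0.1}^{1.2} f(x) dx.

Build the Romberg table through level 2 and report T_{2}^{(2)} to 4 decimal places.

0.5971

T_{0}^{(0)} (trapezoid, 1 panel, h=1.1000): 0.605240
T_{1}^{(0)} (trapezoid, 2 panels, h=0.5500): 0.594449
T_{2}^{(0)} (trapezoid, 4 panels, h=0.2750): 0.596124
T_{1}^{(1)} = 0.594449 + (0.594449 − 0.605240)/3 = 0.590852
T_{2}^{(1)} = 0.596124 + (0.596124 − 0.594449)/3 = 0.596682
T_{2}^{(2)} = 0.596682 + (0.596682 − 0.590852)/15 = 0.597071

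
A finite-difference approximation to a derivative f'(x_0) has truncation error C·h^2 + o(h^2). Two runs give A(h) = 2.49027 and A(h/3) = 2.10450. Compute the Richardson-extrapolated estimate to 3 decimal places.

The leading error scales as h^2; refining by a factor of 3 reduces it by 3^2 = 9.
Extrapolated value = (9·A(h/3) − A(h)) / (9 − 1)
= (9·2.10450 − 2.49027) / 8
= 16.45023 / 8 = 2.05628

2.056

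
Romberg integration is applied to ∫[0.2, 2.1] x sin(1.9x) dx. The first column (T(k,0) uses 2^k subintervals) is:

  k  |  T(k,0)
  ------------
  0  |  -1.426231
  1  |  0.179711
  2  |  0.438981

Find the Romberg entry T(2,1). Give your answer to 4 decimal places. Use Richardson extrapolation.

0.5254

T(2,1) = (4·0.438981 − 0.179711) / 3 = 0.525404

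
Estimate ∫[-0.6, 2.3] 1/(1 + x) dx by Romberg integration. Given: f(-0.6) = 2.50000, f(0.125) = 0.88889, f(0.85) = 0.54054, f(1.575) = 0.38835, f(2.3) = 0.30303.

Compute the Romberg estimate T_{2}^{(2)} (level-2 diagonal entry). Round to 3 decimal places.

2.158

T_{0}^{(0)} (trapezoid, 1 panel, h=2.9000): 4.06439
T_{1}^{(0)} (trapezoid, 2 panels, h=1.4500): 2.81598
T_{2}^{(0)} (trapezoid, 4 panels, h=0.7250): 2.33399
T_{1}^{(1)} = 2.81598 + (2.81598 − 4.06439)/3 = 2.39984
T_{2}^{(1)} = 2.33399 + (2.33399 − 2.81598)/3 = 2.17333
T_{2}^{(2)} = 2.17333 + (2.17333 − 2.39984)/15 = 2.15823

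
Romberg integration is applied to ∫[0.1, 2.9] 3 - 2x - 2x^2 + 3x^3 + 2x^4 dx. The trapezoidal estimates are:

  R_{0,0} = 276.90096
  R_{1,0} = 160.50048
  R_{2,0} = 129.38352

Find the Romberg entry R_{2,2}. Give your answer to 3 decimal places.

Richardson extrapolation on the trapezoidal column (denominator 4−1=3):
R_{1,1} = 160.50048 + (160.50048 − 276.90096)/3 = 121.70032
R_{2,1} = (4·129.38352 − 160.50048) / 3 = 119.01120
R_{2,2} = (16·119.01120 − 121.70032) / 15 = 118.83193
(Column j=1 coincides with Simpson's rule on the same nodes.)

118.832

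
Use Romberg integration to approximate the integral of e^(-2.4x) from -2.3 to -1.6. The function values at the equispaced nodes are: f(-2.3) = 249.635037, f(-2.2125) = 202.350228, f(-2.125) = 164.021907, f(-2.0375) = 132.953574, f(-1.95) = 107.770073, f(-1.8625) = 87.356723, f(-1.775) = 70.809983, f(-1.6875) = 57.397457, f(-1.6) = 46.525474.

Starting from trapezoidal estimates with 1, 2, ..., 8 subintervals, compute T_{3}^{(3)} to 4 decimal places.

84.6290

T_{0}^{(0)} (trapezoid, 1 panel, h=0.7000): 103.656179
T_{1}^{(0)} (trapezoid, 2 panels, h=0.3500): 89.547615
T_{2}^{(0)} (trapezoid, 4 panels, h=0.1750): 85.869388
T_{3}^{(0)} (trapezoid, 8 panels, h=0.0875): 84.939768
T_{1}^{(1)} = 89.547615 + (89.547615 − 103.656179)/3 = 84.844760
T_{2}^{(1)} = 85.869388 + (85.869388 − 89.547615)/3 = 84.643312
T_{3}^{(1)} = 84.939768 + (84.939768 − 85.869388)/3 = 84.629895
T_{2}^{(2)} = 84.643312 + (84.643312 − 84.844760)/15 = 84.629882
T_{3}^{(2)} = 84.629895 + (84.629895 − 84.643312)/15 = 84.629001
T_{3}^{(3)} = 84.629001 + (84.629001 − 84.629882)/63 = 84.628987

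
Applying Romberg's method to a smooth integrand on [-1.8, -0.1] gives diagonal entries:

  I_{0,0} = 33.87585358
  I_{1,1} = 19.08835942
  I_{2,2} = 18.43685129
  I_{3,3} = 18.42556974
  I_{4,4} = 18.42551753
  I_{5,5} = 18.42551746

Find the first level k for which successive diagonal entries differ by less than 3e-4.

k = 4

|I_{1,1} − I_{0,0}| = 14.78749416 ≥ 3e-4
|I_{2,2} − I_{1,1}| = 0.65150813 ≥ 3e-4
|I_{3,3} − I_{2,2}| = 0.01128155 ≥ 3e-4
|I_{4,4} − I_{3,3}| = 0.00005221 < 3e-4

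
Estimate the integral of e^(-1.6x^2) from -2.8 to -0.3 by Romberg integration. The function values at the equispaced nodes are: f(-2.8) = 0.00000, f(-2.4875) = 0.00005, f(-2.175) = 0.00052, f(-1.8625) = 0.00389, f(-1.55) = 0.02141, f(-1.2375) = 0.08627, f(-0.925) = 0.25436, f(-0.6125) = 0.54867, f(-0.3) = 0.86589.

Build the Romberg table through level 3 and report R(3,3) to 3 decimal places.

0.415

R(0,0) (trapezoid, 1 panel, h=2.5000): 1.08236
R(1,0) (trapezoid, 2 panels, h=1.2500): 0.56794
R(2,0) (trapezoid, 4 panels, h=0.6250): 0.44327
R(3,0) (trapezoid, 8 panels, h=0.3125): 0.42129
R(1,1) = 0.56794 + (0.56794 − 1.08236)/3 = 0.39647
R(2,1) = 0.44327 + (0.44327 − 0.56794)/3 = 0.40171
R(3,1) = 0.42129 + (0.42129 − 0.44327)/3 = 0.41396
R(2,2) = 0.40171 + (0.40171 − 0.39647)/15 = 0.40206
R(3,2) = 0.41396 + (0.41396 − 0.40171)/15 = 0.41478
R(3,3) = 0.41478 + (0.41478 − 0.40206)/63 = 0.41498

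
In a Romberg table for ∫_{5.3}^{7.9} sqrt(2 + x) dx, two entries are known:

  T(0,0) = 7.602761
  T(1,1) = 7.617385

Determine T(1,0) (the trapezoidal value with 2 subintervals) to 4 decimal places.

7.6137

From T(1,1) = (4·T(1,0) − T(0,0))/3, solve for T(1,0):
4·T(1,0) = 3·7.617385 + 7.602761 = 30.454916
T(1,0) = 7.613729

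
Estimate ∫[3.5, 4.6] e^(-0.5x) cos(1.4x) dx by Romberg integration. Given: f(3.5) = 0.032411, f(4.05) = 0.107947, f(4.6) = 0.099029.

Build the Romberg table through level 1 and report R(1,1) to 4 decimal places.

R(0,0) (trapezoid, 1 panel, h=1.1000): 0.072292
R(1,0) (trapezoid, 2 panels, h=0.5500): 0.095517
R(1,1) = 0.095517 + (0.095517 − 0.072292)/3 = 0.103259

0.1033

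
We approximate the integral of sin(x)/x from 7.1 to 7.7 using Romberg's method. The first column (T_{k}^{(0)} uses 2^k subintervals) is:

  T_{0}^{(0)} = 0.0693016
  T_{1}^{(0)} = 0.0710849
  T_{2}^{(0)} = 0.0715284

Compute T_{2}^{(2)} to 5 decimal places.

T_{1}^{(1)} = 0.0710849 + (0.0710849 − 0.0693016)/3 = 0.0716793
T_{2}^{(1)} = (4·0.0715284 − 0.0710849) / 3 = 0.0716762
T_{2}^{(2)} = 0.0716762 + (0.0716762 − 0.0716793)/15 = 0.0716760

0.07168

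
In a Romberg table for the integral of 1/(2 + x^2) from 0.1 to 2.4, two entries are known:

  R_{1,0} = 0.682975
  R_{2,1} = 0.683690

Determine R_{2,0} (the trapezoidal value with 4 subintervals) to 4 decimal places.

From R_{2,1} = (4·R_{2,0} − R_{1,0})/3, solve for R_{2,0}:
4·R_{2,0} = 3·0.683690 + 0.682975 = 2.734045
R_{2,0} = 0.683511

0.6835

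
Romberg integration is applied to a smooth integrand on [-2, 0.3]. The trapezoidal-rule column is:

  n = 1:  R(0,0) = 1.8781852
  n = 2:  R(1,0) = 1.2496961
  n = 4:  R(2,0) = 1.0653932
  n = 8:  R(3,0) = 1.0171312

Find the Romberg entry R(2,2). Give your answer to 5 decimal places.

R(1,1) = (4·1.2496961 − 1.8781852) / 3 = 1.0401997
R(2,1) = 1.0653932 + (1.0653932 − 1.2496961)/3 = 1.0039589
R(2,2) = 1.0039589 + (1.0039589 − 1.0401997)/15 = 1.0015428
(Column j=1 coincides with Simpson's rule on the same nodes.)

1.00154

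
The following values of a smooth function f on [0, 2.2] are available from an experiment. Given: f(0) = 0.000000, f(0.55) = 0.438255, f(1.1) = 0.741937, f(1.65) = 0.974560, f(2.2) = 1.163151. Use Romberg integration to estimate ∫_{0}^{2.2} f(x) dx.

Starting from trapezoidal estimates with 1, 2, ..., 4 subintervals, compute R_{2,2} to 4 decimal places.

1.5218

R_{0,0} (trapezoid, 1 panel, h=2.2000): 1.279466
R_{1,0} (trapezoid, 2 panels, h=1.1000): 1.455864
R_{2,0} (trapezoid, 4 panels, h=0.5500): 1.504980
R_{1,1} = 1.455864 + (1.455864 − 1.279466)/3 = 1.514663
R_{2,1} = 1.504980 + (1.504980 − 1.455864)/3 = 1.521352
R_{2,2} = 1.521352 + (1.521352 − 1.514663)/15 = 1.521798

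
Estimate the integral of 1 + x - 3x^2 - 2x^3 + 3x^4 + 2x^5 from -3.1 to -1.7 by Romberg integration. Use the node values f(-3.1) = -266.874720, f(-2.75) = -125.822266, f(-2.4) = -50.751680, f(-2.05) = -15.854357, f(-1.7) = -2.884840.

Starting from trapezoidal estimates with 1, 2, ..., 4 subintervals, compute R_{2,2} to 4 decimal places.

R_{0,0} (trapezoid, 1 panel, h=1.4000): -188.831692
R_{1,0} (trapezoid, 2 panels, h=0.7000): -129.942022
R_{2,0} (trapezoid, 4 panels, h=0.3500): -114.557829
R_{1,1} = -129.942022 + (-129.942022 − (-188.831692))/3 = -110.312132
R_{2,1} = -114.557829 + (-114.557829 − (-129.942022))/3 = -109.429765
R_{2,2} = -109.429765 + (-109.429765 − (-110.312132))/15 = -109.370941

-109.3709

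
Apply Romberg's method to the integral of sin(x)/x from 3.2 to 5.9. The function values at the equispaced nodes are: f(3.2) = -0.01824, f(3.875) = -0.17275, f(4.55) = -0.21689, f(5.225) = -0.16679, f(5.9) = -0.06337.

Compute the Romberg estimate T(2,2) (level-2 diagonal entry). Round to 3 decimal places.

-0.421

T(0,0) (trapezoid, 1 panel, h=2.7000): -0.11017
T(1,0) (trapezoid, 2 panels, h=1.3500): -0.34789
T(2,0) (trapezoid, 4 panels, h=0.6750): -0.40313
T(1,1) = -0.34789 + (-0.34789 − (-0.11017))/3 = -0.42713
T(2,1) = -0.40313 + (-0.40313 − (-0.34789))/3 = -0.42154
T(2,2) = -0.42154 + (-0.42154 − (-0.42713))/15 = -0.42117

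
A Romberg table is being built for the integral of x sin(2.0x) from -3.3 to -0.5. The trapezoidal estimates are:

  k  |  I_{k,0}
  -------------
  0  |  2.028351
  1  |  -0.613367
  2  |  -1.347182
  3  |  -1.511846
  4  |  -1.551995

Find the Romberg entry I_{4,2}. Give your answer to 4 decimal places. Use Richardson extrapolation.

-1.5653

I_{3,1} = -1.511846 + (-1.511846 − (-1.347182))/3 = -1.566734
I_{4,1} = (4·(-1.551995) − (-1.511846)) / 3 = -1.565378
I_{4,2} = -1.565378 + (-1.565378 − (-1.566734))/15 = -1.565288
(Column j=1 coincides with Simpson's rule on the same nodes.)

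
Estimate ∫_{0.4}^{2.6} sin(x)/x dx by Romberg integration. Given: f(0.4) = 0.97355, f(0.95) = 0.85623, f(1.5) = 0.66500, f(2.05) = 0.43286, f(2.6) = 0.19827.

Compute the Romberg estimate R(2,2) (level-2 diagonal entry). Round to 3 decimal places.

1.404

R(0,0) (trapezoid, 1 panel, h=2.2000): 1.28900
R(1,0) (trapezoid, 2 panels, h=1.1000): 1.37600
R(2,0) (trapezoid, 4 panels, h=0.5500): 1.39700
R(1,1) = 1.37600 + (1.37600 − 1.28900)/3 = 1.40500
R(2,1) = 1.39700 + (1.39700 − 1.37600)/3 = 1.40400
R(2,2) = 1.40400 + (1.40400 − 1.40500)/15 = 1.40393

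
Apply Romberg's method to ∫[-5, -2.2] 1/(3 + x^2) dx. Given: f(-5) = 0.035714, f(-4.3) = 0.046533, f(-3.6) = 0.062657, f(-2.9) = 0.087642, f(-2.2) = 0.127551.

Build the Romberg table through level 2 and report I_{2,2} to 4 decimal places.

I_{0,0} (trapezoid, 1 panel, h=2.8000): 0.228571
I_{1,0} (trapezoid, 2 panels, h=1.4000): 0.202005
I_{2,0} (trapezoid, 4 panels, h=0.7000): 0.194925
I_{1,1} = 0.202005 + (0.202005 − 0.228571)/3 = 0.193150
I_{2,1} = 0.194925 + (0.194925 − 0.202005)/3 = 0.192565
I_{2,2} = 0.192565 + (0.192565 − 0.193150)/15 = 0.192526

0.1925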